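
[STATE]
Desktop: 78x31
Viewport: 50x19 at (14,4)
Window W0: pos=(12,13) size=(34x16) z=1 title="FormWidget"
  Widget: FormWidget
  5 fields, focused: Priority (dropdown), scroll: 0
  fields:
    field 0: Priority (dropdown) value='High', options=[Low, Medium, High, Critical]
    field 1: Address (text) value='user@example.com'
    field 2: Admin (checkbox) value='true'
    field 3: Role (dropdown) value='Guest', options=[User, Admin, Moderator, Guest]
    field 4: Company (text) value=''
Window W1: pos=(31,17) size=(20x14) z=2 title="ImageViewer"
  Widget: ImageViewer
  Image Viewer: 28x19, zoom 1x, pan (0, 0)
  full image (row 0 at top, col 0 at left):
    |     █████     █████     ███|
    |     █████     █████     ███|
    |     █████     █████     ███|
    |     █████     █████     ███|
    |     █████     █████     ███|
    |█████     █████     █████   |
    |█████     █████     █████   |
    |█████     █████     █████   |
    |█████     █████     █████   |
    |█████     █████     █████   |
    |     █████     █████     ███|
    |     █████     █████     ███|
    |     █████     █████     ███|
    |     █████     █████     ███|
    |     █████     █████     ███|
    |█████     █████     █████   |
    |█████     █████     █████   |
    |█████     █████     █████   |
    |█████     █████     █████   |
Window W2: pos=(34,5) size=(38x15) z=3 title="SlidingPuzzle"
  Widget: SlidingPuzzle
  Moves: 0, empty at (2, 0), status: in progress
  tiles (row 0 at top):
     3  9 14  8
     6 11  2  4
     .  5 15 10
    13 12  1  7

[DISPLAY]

                                                  
                    ┏━━━━━━━━━━━━━━━━━━━━━━━━━━━━━
                    ┃ SlidingPuzzle               
                    ┠─────────────────────────────
                    ┃┌────┬────┬────┬────┐        
                    ┃│  3 │  9 │ 14 │  8 │        
                    ┃├────┼────┼────┼────┤        
                    ┃│  6 │ 11 │  2 │  4 │        
                    ┃├────┼────┼────┼────┤        
━━━━━━━━━━━━━━━━━━━━┃│    │  5 │ 15 │ 10 │        
FormWidget          ┃├────┼────┼────┼────┤        
────────────────────┃│ 13 │ 12 │  1 │  7 │        
 Priority:   [High  ┃└────┴────┴────┴────┘        
 Address:    [use┏━━┃Moves: 0                     
 Admin:      [x] ┃ I┃                             
 Role:       [Gue┠──┗━━━━━━━━━━━━━━━━━━━━━━━━━━━━━
 Company:    [   ┃     █████     ███┃             
                 ┃     █████     ███┃             
                 ┃     █████     ███┃             


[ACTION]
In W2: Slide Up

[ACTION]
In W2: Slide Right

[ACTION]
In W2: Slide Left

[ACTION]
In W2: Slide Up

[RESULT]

                                                  
                    ┏━━━━━━━━━━━━━━━━━━━━━━━━━━━━━
                    ┃ SlidingPuzzle               
                    ┠─────────────────────────────
                    ┃┌────┬────┬────┬────┐        
                    ┃│  3 │  9 │ 14 │  8 │        
                    ┃├────┼────┼────┼────┤        
                    ┃│  6 │ 11 │  2 │  4 │        
                    ┃├────┼────┼────┼────┤        
━━━━━━━━━━━━━━━━━━━━┃│ 13 │  5 │ 15 │ 10 │        
FormWidget          ┃├────┼────┼────┼────┤        
────────────────────┃│ 12 │    │  1 │  7 │        
 Priority:   [High  ┃└────┴────┴────┴────┘        
 Address:    [use┏━━┃Moves: 2                     
 Admin:      [x] ┃ I┃                             
 Role:       [Gue┠──┗━━━━━━━━━━━━━━━━━━━━━━━━━━━━━
 Company:    [   ┃     █████     ███┃             
                 ┃     █████     ███┃             
                 ┃     █████     ███┃             


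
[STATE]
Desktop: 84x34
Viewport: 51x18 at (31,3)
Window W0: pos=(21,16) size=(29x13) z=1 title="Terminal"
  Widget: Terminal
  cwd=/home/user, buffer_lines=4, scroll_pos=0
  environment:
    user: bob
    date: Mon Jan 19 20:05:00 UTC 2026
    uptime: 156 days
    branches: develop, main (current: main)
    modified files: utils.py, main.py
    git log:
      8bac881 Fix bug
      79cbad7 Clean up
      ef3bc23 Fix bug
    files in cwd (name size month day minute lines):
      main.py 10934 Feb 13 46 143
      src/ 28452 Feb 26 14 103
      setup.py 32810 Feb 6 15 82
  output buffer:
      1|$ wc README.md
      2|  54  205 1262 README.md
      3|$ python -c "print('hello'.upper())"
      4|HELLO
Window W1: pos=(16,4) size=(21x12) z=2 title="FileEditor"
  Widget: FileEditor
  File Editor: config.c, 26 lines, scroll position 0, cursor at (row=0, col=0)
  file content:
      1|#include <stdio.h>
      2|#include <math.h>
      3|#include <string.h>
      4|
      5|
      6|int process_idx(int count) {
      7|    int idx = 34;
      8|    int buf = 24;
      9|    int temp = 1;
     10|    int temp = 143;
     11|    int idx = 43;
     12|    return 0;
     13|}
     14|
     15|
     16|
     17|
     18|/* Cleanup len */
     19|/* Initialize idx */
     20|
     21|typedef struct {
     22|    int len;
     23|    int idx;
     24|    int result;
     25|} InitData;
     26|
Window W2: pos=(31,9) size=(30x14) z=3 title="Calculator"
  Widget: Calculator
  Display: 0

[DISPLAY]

                                                   
━━━━━┓                                             
     ┃                                             
─────┨                                             
o.h>▲┃                                             
.h> █┃                                             
┏━━━━━━━━━━━━━━━━━━━━━━━━━━━━┓                     
┃ Calculator                 ┃                     
┠────────────────────────────┨                     
┃                           0┃                     
┃┌───┬───┬───┬───┐           ┃                     
┃│ 7 │ 8 │ 9 │ ÷ │           ┃                     
┃├───┼───┼───┼───┤           ┃                     
┃│ 4 │ 5 │ 6 │ × │           ┃                     
┃├───┼───┼───┼───┤           ┃                     
┃│ 1 │ 2 │ 3 │ - │           ┃                     
┃├───┼───┼───┼───┤           ┃                     
┃│ 0 │ . │ = │ + │           ┃                     


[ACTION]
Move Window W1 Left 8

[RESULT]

                                                   
                                                   
                                                   
                                                   
                                                   
                                                   
┏━━━━━━━━━━━━━━━━━━━━━━━━━━━━┓                     
┃ Calculator                 ┃                     
┠────────────────────────────┨                     
┃                           0┃                     
┃┌───┬───┬───┬───┐           ┃                     
┃│ 7 │ 8 │ 9 │ ÷ │           ┃                     
┃├───┼───┼───┼───┤           ┃                     
┃│ 4 │ 5 │ 6 │ × │           ┃                     
┃├───┼───┼───┼───┤           ┃                     
┃│ 1 │ 2 │ 3 │ - │           ┃                     
┃├───┼───┼───┼───┤           ┃                     
┃│ 0 │ . │ = │ + │           ┃                     


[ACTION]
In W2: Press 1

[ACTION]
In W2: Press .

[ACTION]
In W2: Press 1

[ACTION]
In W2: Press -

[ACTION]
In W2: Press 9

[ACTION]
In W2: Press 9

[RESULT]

                                                   
                                                   
                                                   
                                                   
                                                   
                                                   
┏━━━━━━━━━━━━━━━━━━━━━━━━━━━━┓                     
┃ Calculator                 ┃                     
┠────────────────────────────┨                     
┃                          99┃                     
┃┌───┬───┬───┬───┐           ┃                     
┃│ 7 │ 8 │ 9 │ ÷ │           ┃                     
┃├───┼───┼───┼───┤           ┃                     
┃│ 4 │ 5 │ 6 │ × │           ┃                     
┃├───┼───┼───┼───┤           ┃                     
┃│ 1 │ 2 │ 3 │ - │           ┃                     
┃├───┼───┼───┼───┤           ┃                     
┃│ 0 │ . │ = │ + │           ┃                     


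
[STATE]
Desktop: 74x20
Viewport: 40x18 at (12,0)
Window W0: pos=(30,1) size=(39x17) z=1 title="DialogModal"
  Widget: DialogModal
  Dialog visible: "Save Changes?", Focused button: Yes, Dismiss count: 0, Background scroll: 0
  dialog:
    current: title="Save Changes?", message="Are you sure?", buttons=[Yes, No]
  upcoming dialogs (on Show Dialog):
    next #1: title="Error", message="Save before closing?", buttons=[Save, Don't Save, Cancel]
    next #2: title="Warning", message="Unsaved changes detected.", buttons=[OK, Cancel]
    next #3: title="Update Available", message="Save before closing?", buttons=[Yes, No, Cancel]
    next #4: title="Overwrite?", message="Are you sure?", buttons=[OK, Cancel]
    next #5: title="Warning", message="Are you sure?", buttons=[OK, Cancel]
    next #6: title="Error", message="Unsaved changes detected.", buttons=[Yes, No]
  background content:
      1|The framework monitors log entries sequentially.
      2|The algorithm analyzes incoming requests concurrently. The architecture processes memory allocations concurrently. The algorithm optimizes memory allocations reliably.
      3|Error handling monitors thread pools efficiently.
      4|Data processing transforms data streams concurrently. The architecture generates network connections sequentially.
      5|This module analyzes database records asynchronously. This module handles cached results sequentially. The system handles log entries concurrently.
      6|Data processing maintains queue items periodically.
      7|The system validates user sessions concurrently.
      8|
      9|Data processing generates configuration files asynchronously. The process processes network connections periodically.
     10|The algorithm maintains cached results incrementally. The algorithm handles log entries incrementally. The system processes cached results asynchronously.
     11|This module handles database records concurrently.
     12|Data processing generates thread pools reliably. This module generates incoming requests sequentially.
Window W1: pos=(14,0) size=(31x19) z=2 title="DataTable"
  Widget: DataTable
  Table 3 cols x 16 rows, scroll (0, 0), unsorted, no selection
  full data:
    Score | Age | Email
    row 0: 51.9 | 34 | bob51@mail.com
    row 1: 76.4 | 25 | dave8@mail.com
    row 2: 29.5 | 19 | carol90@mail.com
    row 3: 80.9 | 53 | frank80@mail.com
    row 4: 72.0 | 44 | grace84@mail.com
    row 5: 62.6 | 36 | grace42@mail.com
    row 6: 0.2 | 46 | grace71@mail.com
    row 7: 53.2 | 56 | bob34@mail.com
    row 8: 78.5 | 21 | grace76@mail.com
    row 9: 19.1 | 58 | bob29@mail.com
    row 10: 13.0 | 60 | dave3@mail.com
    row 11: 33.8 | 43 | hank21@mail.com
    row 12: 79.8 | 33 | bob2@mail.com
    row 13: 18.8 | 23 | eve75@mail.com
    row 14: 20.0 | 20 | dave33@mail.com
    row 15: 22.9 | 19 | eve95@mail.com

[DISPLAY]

  ┏━━━━━━━━━━━━━━━━━━━━━━━━━━━━━┓       
  ┃ DataTable                   ┃━━━━━━━
  ┠─────────────────────────────┨       
  ┃Score│Age│Email              ┃───────
  ┃─────┼───┼────────────────   ┃monitor
  ┃51.9 │34 │bob51@mail.com     ┃analyze
  ┃76.4 │25 │dave8@mail.com     ┃ monito
  ┃29.5 │19 │carol90@mail.com   ┃g trans
  ┃80.9 │53 │frank80@mail.com   ┃───────
  ┃72.0 │44 │grace84@mail.com   ┃ve Chan
  ┃62.6 │36 │grace42@mail.com   ┃e you s
  ┃0.2  │46 │grace71@mail.com   ┃[Yes]  
  ┃53.2 │56 │bob34@mail.com     ┃───────
  ┃78.5 │21 │grace76@mail.com   ┃maintai
  ┃19.1 │58 │bob29@mail.com     ┃ndles d
  ┃13.0 │60 │dave3@mail.com     ┃g gener
  ┃33.8 │43 │hank21@mail.com    ┃       
  ┃79.8 │33 │bob2@mail.com      ┃━━━━━━━


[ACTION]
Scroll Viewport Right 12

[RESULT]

━━━━━━━━━━━━━━━━━━━━┓                   
e                   ┃━━━━━━━━━━━━━━━━━━━
────────────────────┨                   
│Email              ┃───────────────────
┼────────────────   ┃monitors log entrie
│bob51@mail.com     ┃analyzes incoming r
│dave8@mail.com     ┃ monitors thread po
│carol90@mail.com   ┃g transforms data s
│frank80@mail.com   ┃────────────┐se rec
│grace84@mail.com   ┃ve Changes? │ueue i
│grace42@mail.com   ┃e you sure? │ession
│grace71@mail.com   ┃[Yes]  No   │      
│bob34@mail.com     ┃────────────┘onfigu
│grace76@mail.com   ┃maintains cached re
│bob29@mail.com     ┃ndles database reco
│dave3@mail.com     ┃g generates thread 
│hank21@mail.com    ┃                   
│bob2@mail.com      ┃━━━━━━━━━━━━━━━━━━━


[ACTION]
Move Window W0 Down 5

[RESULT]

━━━━━━━━━━━━━━━━━━━━┓                   
e                   ┃                   
────────────────────┨                   
│Email              ┃━━━━━━━━━━━━━━━━━━━
┼────────────────   ┃                   
│bob51@mail.com     ┃───────────────────
│dave8@mail.com     ┃monitors log entrie
│carol90@mail.com   ┃analyzes incoming r
│frank80@mail.com   ┃ monitors thread po
│grace84@mail.com   ┃g transforms data s
│grace42@mail.com   ┃────────────┐se rec
│grace71@mail.com   ┃ve Changes? │ueue i
│bob34@mail.com     ┃e you sure? │ession
│grace76@mail.com   ┃[Yes]  No   │      
│bob29@mail.com     ┃────────────┘onfigu
│dave3@mail.com     ┃maintains cached re
│hank21@mail.com    ┃ndles database reco
│bob2@mail.com      ┃g generates thread 


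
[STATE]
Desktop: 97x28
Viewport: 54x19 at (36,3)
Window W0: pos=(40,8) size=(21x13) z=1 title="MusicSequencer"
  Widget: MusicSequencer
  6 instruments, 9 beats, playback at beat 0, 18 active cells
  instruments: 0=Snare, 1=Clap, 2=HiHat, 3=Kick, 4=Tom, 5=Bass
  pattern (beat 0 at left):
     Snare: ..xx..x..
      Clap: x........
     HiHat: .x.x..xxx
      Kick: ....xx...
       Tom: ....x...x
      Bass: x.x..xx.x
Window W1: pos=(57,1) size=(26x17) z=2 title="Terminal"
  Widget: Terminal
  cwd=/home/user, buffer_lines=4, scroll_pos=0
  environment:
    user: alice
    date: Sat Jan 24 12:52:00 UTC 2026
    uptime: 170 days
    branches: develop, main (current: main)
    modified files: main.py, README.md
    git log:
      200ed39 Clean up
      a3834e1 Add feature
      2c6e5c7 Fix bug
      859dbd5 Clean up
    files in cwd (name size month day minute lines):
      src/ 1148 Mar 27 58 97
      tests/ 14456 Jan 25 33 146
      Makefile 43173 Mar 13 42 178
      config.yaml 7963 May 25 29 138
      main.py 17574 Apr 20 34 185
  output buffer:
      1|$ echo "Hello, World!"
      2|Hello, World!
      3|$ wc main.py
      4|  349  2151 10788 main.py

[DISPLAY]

                     ┠────────────────────────┨       
                     ┃$ echo "Hello, World!"  ┃       
                     ┃Hello, World!           ┃       
                     ┃$ wc main.py            ┃       
                     ┃  349  2151 10788 main.p┃       
    ┏━━━━━━━━━━━━━━━━┃$ █                     ┃       
    ┃ MusicSequencer ┃                        ┃       
    ┠────────────────┃                        ┃       
    ┃      ▼12345678 ┃                        ┃       
    ┃ Snare··██··█·· ┃                        ┃       
    ┃  Clap█········ ┃                        ┃       
    ┃ HiHat·█·█··███ ┃                        ┃       
    ┃  Kick····██··· ┃                        ┃       
    ┃   Tom····█···█ ┃                        ┃       
    ┃  Bass█·█··██·█ ┗━━━━━━━━━━━━━━━━━━━━━━━━┛       
    ┃                   ┃                             
    ┃                   ┃                             
    ┗━━━━━━━━━━━━━━━━━━━┛                             
                                                      


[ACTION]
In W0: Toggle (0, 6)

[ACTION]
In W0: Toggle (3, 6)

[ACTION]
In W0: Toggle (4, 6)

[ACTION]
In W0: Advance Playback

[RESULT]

                     ┠────────────────────────┨       
                     ┃$ echo "Hello, World!"  ┃       
                     ┃Hello, World!           ┃       
                     ┃$ wc main.py            ┃       
                     ┃  349  2151 10788 main.p┃       
    ┏━━━━━━━━━━━━━━━━┃$ █                     ┃       
    ┃ MusicSequencer ┃                        ┃       
    ┠────────────────┃                        ┃       
    ┃      0▼2345678 ┃                        ┃       
    ┃ Snare··██····· ┃                        ┃       
    ┃  Clap█········ ┃                        ┃       
    ┃ HiHat·█·█··███ ┃                        ┃       
    ┃  Kick····███·· ┃                        ┃       
    ┃   Tom····█·█·█ ┃                        ┃       
    ┃  Bass█·█··██·█ ┗━━━━━━━━━━━━━━━━━━━━━━━━┛       
    ┃                   ┃                             
    ┃                   ┃                             
    ┗━━━━━━━━━━━━━━━━━━━┛                             
                                                      


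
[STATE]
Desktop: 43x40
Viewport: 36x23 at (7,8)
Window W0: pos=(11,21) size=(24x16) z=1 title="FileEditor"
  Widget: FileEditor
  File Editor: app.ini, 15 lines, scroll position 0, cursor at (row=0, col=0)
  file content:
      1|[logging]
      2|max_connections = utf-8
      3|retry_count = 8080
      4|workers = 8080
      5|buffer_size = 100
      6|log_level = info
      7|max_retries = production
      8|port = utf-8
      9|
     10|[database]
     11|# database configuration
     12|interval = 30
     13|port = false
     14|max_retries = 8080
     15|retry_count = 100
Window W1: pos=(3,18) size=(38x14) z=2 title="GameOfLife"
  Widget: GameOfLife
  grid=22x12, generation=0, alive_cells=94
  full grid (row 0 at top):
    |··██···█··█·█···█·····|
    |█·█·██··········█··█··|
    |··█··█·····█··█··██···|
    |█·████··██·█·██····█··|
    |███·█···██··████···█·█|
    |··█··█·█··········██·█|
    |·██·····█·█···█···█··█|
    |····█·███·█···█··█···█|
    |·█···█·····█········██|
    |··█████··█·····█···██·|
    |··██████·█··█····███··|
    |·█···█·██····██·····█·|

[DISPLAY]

                                    
                                    
                                    
                                    
                                    
                                    
                                    
                                    
                                    
                                    
━━━━━━━━━━━━━━━━━━━━━━━━━━━━━━━━━┓  
meOfLife                         ┃  
─────────────────────────────────┨  
: 0                              ┃  
·██··········█··█··              ┃  
··█·····█··█··██···              ┃  
███··██·█·██····█··              ┃  
·█···██··████···█·█              ┃  
··█·█··········██·█              ┃  
·····█·█···█···█··█              ┃  
·█·███·█···█··█···█              ┃  
··█·····█········██              ┃  
████··█·····█···██·              ┃  


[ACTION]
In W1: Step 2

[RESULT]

                                    
                                    
                                    
                                    
                                    
                                    
                                    
                                    
                                    
                                    
━━━━━━━━━━━━━━━━━━━━━━━━━━━━━━━━━┓  
meOfLife                         ┃  
─────────────────────────────────┨  
: 2                              ┃  
·█·█····███·██·██··              ┃  
██·██·██·████·█··█·              ┃  
··█··█······██···█·              ┃  
···██·███··········              ┃  
····█·█······██····              ┃  
███··██·······█·█·█              ┃  
·███···██·······█·█              ┃  
··················█              ┃  
····█··█·········█·              ┃  


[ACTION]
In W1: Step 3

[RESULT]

                                    
                                    
                                    
                                    
                                    
                                    
                                    
                                    
                                    
                                    
━━━━━━━━━━━━━━━━━━━━━━━━━━━━━━━━━┓  
meOfLife                         ┃  
─────────────────────────────────┨  
: 5                              ┃  
··█······█··██·█···              ┃  
······█··███·······              ┃  
█···█··██··········              ┃  
███··········████··              ┃  
███·█··█···████····              ┃  
█·····███····██····              ┃  
█···██··█··········              ┃  
█·······█······██·█              ┃  
████····█······█··█              ┃  


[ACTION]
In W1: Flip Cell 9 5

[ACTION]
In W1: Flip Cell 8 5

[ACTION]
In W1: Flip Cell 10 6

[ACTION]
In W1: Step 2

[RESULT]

                                    
                                    
                                    
                                    
                                    
                                    
                                    
                                    
                                    
                                    
━━━━━━━━━━━━━━━━━━━━━━━━━━━━━━━━━┓  
meOfLife                         ┃  
─────────────────────────────────┨  
: 7                              ┃  
·······█·█·········              ┃  
······██·······█···              ┃  
······█·······██···              ┃  
·███··········██···              ┃  
··█·███··█·········              ┃  
··███·········██···              ┃  
·██···█·······█····              ┃  
█·██████··█······█·              ┃  
····█·············█              ┃  


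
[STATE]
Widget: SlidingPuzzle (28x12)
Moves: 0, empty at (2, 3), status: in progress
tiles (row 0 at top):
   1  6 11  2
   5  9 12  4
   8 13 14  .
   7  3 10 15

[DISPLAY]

┌────┬────┬────┬────┐       
│  1 │  6 │ 11 │  2 │       
├────┼────┼────┼────┤       
│  5 │  9 │ 12 │  4 │       
├────┼────┼────┼────┤       
│  8 │ 13 │ 14 │    │       
├────┼────┼────┼────┤       
│  7 │  3 │ 10 │ 15 │       
└────┴────┴────┴────┘       
Moves: 0                    
                            
                            


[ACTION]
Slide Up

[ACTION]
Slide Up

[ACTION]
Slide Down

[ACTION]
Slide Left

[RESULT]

┌────┬────┬────┬────┐       
│  1 │  6 │ 11 │  2 │       
├────┼────┼────┼────┤       
│  5 │  9 │ 12 │  4 │       
├────┼────┼────┼────┤       
│  8 │ 13 │ 14 │    │       
├────┼────┼────┼────┤       
│  7 │  3 │ 10 │ 15 │       
└────┴────┴────┴────┘       
Moves: 2                    
                            
                            


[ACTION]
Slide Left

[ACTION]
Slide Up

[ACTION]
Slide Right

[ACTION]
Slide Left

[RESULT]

┌────┬────┬────┬────┐       
│  1 │  6 │ 11 │  2 │       
├────┼────┼────┼────┤       
│  5 │  9 │ 12 │  4 │       
├────┼────┼────┼────┤       
│  8 │ 13 │ 14 │ 15 │       
├────┼────┼────┼────┤       
│  7 │  3 │ 10 │    │       
└────┴────┴────┴────┘       
Moves: 5                    
                            
                            


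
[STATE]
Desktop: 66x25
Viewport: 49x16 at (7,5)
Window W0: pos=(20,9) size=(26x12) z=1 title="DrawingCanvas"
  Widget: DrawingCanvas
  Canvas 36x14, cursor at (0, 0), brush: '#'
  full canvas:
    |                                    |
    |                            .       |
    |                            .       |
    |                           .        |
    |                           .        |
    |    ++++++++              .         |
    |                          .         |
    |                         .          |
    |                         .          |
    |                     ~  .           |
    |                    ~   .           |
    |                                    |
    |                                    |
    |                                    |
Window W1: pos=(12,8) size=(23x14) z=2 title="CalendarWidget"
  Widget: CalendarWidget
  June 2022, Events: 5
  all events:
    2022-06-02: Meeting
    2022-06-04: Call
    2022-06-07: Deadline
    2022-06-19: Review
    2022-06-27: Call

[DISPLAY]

                                                 
                                                 
                                                 
     ┏━━━━━━━━━━━━━━━━━━━━━┓                     
     ┃ CalendarWidget      ┃━━━━━━━━━━┓          
     ┠─────────────────────┨          ┃          
     ┃      June 2022      ┃──────────┨          
     ┃Mo Tu We Th Fr Sa Su ┃          ┃          
     ┃       1  2*  3  4*  ┃          ┃          
     ┃ 6  7*  8  9 10 11 12┃          ┃          
     ┃13 14 15 16 17 18 19*┃          ┃          
     ┃20 21 22 23 24 25 26 ┃          ┃          
     ┃27* 28 29 30         ┃          ┃          
     ┃                     ┃          ┃          
     ┃                     ┃          ┃          
     ┃                     ┃━━━━━━━━━━┛          


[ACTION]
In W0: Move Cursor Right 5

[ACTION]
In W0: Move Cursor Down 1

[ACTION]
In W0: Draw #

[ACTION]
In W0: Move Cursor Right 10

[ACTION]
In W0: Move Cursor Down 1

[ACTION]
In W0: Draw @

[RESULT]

                                                 
                                                 
                                                 
     ┏━━━━━━━━━━━━━━━━━━━━━┓                     
     ┃ CalendarWidget      ┃━━━━━━━━━━┓          
     ┠─────────────────────┨          ┃          
     ┃      June 2022      ┃──────────┨          
     ┃Mo Tu We Th Fr Sa Su ┃          ┃          
     ┃       1  2*  3  4*  ┃          ┃          
     ┃ 6  7*  8  9 10 11 12┃ @        ┃          
     ┃13 14 15 16 17 18 19*┃          ┃          
     ┃20 21 22 23 24 25 26 ┃          ┃          
     ┃27* 28 29 30         ┃          ┃          
     ┃                     ┃          ┃          
     ┃                     ┃          ┃          
     ┃                     ┃━━━━━━━━━━┛          


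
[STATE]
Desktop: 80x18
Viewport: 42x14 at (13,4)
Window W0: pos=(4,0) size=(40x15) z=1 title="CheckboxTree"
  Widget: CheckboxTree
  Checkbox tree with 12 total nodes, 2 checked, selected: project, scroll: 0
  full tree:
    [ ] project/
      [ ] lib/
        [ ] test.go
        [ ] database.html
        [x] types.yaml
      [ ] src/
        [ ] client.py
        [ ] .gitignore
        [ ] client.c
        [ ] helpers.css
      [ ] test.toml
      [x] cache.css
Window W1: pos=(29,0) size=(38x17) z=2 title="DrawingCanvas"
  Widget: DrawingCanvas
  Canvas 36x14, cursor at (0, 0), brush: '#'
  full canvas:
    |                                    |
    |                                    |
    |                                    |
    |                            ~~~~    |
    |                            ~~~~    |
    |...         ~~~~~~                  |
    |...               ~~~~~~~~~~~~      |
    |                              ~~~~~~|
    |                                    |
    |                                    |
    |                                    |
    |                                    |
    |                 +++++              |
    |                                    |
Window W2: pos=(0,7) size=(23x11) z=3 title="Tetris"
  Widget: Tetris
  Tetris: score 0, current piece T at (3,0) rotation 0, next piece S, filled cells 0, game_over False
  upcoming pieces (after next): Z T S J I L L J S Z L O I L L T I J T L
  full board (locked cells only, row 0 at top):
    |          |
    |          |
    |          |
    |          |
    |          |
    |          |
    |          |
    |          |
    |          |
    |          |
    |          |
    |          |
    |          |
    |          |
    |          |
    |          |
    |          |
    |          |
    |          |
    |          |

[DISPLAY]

ib/             ┃                         
 test.go        ┃                         
 database.html  ┃                         
━━━━━━━━━┓l     ┃                         
         ┃      ┃...         ~~~~~~       
─────────┨      ┃...               ~~~~~~~
ext:     ┃e     ┃                         
░░       ┃      ┃                         
░        ┃ss    ┃                         
         ┃      ┃                         
         ┃━━━━━━┃                         
         ┃      ┃                 +++++   
core:    ┃      ┗━━━━━━━━━━━━━━━━━━━━━━━━━
━━━━━━━━━┛                                


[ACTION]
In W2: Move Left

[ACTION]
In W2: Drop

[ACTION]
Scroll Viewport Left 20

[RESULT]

    ┃   [-] lib/             ┃            
    ┃     [ ] test.go        ┃            
    ┃     [ ] database.html  ┃            
┏━━━━━━━━━━━━━━━━━━━━━┓l     ┃            
┃ Tetris              ┃      ┃...         
┠─────────────────────┨      ┃...         
┃          │Next:     ┃e     ┃            
┃          │ ░░       ┃      ┃            
┃          │░░        ┃ss    ┃            
┃          │          ┃      ┃            
┃          │          ┃━━━━━━┃            
┃          │          ┃      ┃            
┃          │Score:    ┃      ┗━━━━━━━━━━━━
┗━━━━━━━━━━━━━━━━━━━━━┛                   


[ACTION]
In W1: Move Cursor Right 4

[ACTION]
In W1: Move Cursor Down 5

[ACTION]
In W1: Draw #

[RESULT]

    ┃   [-] lib/             ┃            
    ┃     [ ] test.go        ┃            
    ┃     [ ] database.html  ┃            
┏━━━━━━━━━━━━━━━━━━━━━┓l     ┃            
┃ Tetris              ┃      ┃... #       
┠─────────────────────┨      ┃...         
┃          │Next:     ┃e     ┃            
┃          │ ░░       ┃      ┃            
┃          │░░        ┃ss    ┃            
┃          │          ┃      ┃            
┃          │          ┃━━━━━━┃            
┃          │          ┃      ┃            
┃          │Score:    ┃      ┗━━━━━━━━━━━━
┗━━━━━━━━━━━━━━━━━━━━━┛                   


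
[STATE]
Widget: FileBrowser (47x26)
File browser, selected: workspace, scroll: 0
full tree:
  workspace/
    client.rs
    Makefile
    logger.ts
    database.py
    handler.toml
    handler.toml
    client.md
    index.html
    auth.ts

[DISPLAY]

> [-] workspace/                               
    client.rs                                  
    Makefile                                   
    logger.ts                                  
    database.py                                
    handler.toml                               
    handler.toml                               
    client.md                                  
    index.html                                 
    auth.ts                                    
                                               
                                               
                                               
                                               
                                               
                                               
                                               
                                               
                                               
                                               
                                               
                                               
                                               
                                               
                                               
                                               


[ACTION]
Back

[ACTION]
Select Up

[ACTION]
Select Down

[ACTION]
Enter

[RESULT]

  [-] workspace/                               
  > client.rs                                  
    Makefile                                   
    logger.ts                                  
    database.py                                
    handler.toml                               
    handler.toml                               
    client.md                                  
    index.html                                 
    auth.ts                                    
                                               
                                               
                                               
                                               
                                               
                                               
                                               
                                               
                                               
                                               
                                               
                                               
                                               
                                               
                                               
                                               


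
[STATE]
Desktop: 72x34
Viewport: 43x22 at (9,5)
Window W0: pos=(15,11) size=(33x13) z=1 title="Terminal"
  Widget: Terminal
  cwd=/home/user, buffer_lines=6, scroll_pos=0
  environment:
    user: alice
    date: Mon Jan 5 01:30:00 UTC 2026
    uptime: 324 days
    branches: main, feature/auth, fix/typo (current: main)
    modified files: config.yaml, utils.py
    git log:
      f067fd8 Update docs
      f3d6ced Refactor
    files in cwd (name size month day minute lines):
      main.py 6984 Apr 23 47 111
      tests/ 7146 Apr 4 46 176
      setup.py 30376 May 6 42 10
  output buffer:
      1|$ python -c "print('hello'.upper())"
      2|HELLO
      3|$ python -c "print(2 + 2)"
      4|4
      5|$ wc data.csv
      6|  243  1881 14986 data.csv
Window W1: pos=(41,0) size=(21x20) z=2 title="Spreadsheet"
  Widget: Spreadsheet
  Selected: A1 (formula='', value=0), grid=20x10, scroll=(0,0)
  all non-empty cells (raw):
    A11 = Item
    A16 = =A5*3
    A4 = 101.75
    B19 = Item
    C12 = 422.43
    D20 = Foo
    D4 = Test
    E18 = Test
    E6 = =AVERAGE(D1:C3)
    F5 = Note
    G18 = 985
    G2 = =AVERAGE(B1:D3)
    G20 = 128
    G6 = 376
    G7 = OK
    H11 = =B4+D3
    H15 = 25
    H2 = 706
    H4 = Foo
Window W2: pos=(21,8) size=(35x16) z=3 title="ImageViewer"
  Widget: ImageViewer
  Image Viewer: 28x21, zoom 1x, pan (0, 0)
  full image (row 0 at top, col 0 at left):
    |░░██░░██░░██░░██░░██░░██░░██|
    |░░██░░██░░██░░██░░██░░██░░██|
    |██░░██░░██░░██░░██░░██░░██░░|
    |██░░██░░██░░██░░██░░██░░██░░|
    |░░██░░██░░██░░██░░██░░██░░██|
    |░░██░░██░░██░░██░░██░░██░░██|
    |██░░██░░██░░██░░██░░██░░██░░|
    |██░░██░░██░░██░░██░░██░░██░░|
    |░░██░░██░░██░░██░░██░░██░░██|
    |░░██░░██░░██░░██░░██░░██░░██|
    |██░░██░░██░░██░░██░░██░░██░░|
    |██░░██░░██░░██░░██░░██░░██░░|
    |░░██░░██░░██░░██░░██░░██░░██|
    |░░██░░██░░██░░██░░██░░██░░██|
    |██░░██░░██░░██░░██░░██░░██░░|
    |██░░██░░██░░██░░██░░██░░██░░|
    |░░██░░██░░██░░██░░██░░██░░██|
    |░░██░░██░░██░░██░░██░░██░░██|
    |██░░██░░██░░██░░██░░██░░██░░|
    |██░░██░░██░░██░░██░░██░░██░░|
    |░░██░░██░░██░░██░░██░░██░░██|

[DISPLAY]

                                ┃----------
                                ┃  1      [
                                ┃  2       
            ┏━━━━━━━━━━━━━━━━━━━━━━━━━━━━━━
            ┃ ImageViewer                  
            ┠──────────────────────────────
      ┏━━━━━┃░░██░░██░░██░░██░░██░░██░░██  
      ┃ Term┃░░██░░██░░██░░██░░██░░██░░██  
      ┠─────┃██░░██░░██░░██░░██░░██░░██░░  
      ┃$ pyt┃██░░██░░██░░██░░██░░██░░██░░  
      ┃HELLO┃░░██░░██░░██░░██░░██░░██░░██  
      ┃$ pyt┃░░██░░██░░██░░██░░██░░██░░██  
      ┃4    ┃██░░██░░██░░██░░██░░██░░██░░  
      ┃$ wc ┃██░░██░░██░░██░░██░░██░░██░░  
      ┃  243┃░░██░░██░░██░░██░░██░░██░░██  
      ┃$ █  ┃░░██░░██░░██░░██░░██░░██░░██  
      ┃     ┃██░░██░░██░░██░░██░░██░░██░░  
      ┃     ┃██░░██░░██░░██░░██░░██░░██░░  
      ┗━━━━━┗━━━━━━━━━━━━━━━━━━━━━━━━━━━━━━
                                           
                                           
                                           


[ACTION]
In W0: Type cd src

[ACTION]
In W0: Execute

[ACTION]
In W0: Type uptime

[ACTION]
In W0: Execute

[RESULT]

                                ┃----------
                                ┃  1      [
                                ┃  2       
            ┏━━━━━━━━━━━━━━━━━━━━━━━━━━━━━━
            ┃ ImageViewer                  
            ┠──────────────────────────────
      ┏━━━━━┃░░██░░██░░██░░██░░██░░██░░██  
      ┃ Term┃░░██░░██░░██░░██░░██░░██░░██  
      ┠─────┃██░░██░░██░░██░░██░░██░░██░░  
      ┃$ pyt┃██░░██░░██░░██░░██░░██░░██░░  
      ┃4    ┃░░██░░██░░██░░██░░██░░██░░██  
      ┃$ wc ┃░░██░░██░░██░░██░░██░░██░░██  
      ┃  243┃██░░██░░██░░██░░██░░██░░██░░  
      ┃$ cd ┃██░░██░░██░░██░░██░░██░░██░░  
      ┃     ┃░░██░░██░░██░░██░░██░░██░░██  
      ┃$ upt┃░░██░░██░░██░░██░░██░░██░░██  
      ┃ 10:0┃██░░██░░██░░██░░██░░██░░██░░  
      ┃$ █  ┃██░░██░░██░░██░░██░░██░░██░░  
      ┗━━━━━┗━━━━━━━━━━━━━━━━━━━━━━━━━━━━━━
                                           
                                           
                                           
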